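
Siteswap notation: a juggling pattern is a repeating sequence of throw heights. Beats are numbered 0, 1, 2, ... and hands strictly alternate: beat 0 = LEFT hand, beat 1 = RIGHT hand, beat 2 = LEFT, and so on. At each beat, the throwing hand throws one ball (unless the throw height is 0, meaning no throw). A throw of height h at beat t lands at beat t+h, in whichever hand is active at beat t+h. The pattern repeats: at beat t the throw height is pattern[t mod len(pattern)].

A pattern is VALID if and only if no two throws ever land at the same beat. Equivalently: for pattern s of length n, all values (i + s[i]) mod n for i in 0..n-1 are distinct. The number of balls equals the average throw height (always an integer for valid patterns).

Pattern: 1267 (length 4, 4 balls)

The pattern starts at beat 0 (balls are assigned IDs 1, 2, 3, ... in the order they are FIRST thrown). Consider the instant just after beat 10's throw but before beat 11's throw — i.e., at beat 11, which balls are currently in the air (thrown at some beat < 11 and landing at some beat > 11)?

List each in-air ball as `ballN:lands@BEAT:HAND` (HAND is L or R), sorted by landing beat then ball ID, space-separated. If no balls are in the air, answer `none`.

Answer: ball4:lands@12:L ball3:lands@14:L ball1:lands@16:L

Derivation:
Beat 0 (L): throw ball1 h=1 -> lands@1:R; in-air after throw: [b1@1:R]
Beat 1 (R): throw ball1 h=2 -> lands@3:R; in-air after throw: [b1@3:R]
Beat 2 (L): throw ball2 h=6 -> lands@8:L; in-air after throw: [b1@3:R b2@8:L]
Beat 3 (R): throw ball1 h=7 -> lands@10:L; in-air after throw: [b2@8:L b1@10:L]
Beat 4 (L): throw ball3 h=1 -> lands@5:R; in-air after throw: [b3@5:R b2@8:L b1@10:L]
Beat 5 (R): throw ball3 h=2 -> lands@7:R; in-air after throw: [b3@7:R b2@8:L b1@10:L]
Beat 6 (L): throw ball4 h=6 -> lands@12:L; in-air after throw: [b3@7:R b2@8:L b1@10:L b4@12:L]
Beat 7 (R): throw ball3 h=7 -> lands@14:L; in-air after throw: [b2@8:L b1@10:L b4@12:L b3@14:L]
Beat 8 (L): throw ball2 h=1 -> lands@9:R; in-air after throw: [b2@9:R b1@10:L b4@12:L b3@14:L]
Beat 9 (R): throw ball2 h=2 -> lands@11:R; in-air after throw: [b1@10:L b2@11:R b4@12:L b3@14:L]
Beat 10 (L): throw ball1 h=6 -> lands@16:L; in-air after throw: [b2@11:R b4@12:L b3@14:L b1@16:L]
Beat 11 (R): throw ball2 h=7 -> lands@18:L; in-air after throw: [b4@12:L b3@14:L b1@16:L b2@18:L]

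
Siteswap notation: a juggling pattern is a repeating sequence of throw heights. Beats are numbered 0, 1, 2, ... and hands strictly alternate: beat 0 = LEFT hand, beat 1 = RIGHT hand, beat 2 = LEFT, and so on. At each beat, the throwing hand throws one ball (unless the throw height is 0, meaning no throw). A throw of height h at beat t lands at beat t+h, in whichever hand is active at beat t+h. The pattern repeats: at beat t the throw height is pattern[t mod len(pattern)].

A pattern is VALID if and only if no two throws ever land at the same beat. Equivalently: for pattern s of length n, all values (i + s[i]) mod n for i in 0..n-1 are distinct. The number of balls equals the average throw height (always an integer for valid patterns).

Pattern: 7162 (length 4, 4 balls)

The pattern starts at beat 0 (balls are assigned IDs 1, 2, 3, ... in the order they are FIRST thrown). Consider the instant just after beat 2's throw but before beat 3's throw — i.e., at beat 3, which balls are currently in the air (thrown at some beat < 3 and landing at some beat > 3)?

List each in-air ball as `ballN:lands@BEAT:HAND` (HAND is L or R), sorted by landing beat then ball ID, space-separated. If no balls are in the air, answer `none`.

Answer: ball1:lands@7:R ball2:lands@8:L

Derivation:
Beat 0 (L): throw ball1 h=7 -> lands@7:R; in-air after throw: [b1@7:R]
Beat 1 (R): throw ball2 h=1 -> lands@2:L; in-air after throw: [b2@2:L b1@7:R]
Beat 2 (L): throw ball2 h=6 -> lands@8:L; in-air after throw: [b1@7:R b2@8:L]
Beat 3 (R): throw ball3 h=2 -> lands@5:R; in-air after throw: [b3@5:R b1@7:R b2@8:L]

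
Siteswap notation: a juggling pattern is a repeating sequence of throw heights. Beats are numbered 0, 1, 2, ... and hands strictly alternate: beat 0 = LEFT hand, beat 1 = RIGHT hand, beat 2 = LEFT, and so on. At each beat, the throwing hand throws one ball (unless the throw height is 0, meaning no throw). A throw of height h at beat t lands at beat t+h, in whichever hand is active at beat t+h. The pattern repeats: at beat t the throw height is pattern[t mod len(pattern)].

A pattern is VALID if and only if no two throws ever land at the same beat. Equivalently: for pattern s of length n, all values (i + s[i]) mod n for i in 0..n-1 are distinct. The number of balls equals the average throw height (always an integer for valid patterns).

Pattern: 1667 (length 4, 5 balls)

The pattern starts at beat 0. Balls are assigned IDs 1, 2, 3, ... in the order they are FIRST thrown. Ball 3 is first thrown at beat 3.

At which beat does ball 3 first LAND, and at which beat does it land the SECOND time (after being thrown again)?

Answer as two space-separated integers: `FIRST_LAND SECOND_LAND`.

Answer: 10 16

Derivation:
Beat 0 (L): throw ball1 h=1 -> lands@1:R; in-air after throw: [b1@1:R]
Beat 1 (R): throw ball1 h=6 -> lands@7:R; in-air after throw: [b1@7:R]
Beat 2 (L): throw ball2 h=6 -> lands@8:L; in-air after throw: [b1@7:R b2@8:L]
Beat 3 (R): throw ball3 h=7 -> lands@10:L; in-air after throw: [b1@7:R b2@8:L b3@10:L]
Beat 4 (L): throw ball4 h=1 -> lands@5:R; in-air after throw: [b4@5:R b1@7:R b2@8:L b3@10:L]
Beat 5 (R): throw ball4 h=6 -> lands@11:R; in-air after throw: [b1@7:R b2@8:L b3@10:L b4@11:R]
Beat 6 (L): throw ball5 h=6 -> lands@12:L; in-air after throw: [b1@7:R b2@8:L b3@10:L b4@11:R b5@12:L]
Beat 7 (R): throw ball1 h=7 -> lands@14:L; in-air after throw: [b2@8:L b3@10:L b4@11:R b5@12:L b1@14:L]
Beat 8 (L): throw ball2 h=1 -> lands@9:R; in-air after throw: [b2@9:R b3@10:L b4@11:R b5@12:L b1@14:L]
Beat 9 (R): throw ball2 h=6 -> lands@15:R; in-air after throw: [b3@10:L b4@11:R b5@12:L b1@14:L b2@15:R]
Beat 10 (L): throw ball3 h=6 -> lands@16:L; in-air after throw: [b4@11:R b5@12:L b1@14:L b2@15:R b3@16:L]
Beat 11 (R): throw ball4 h=7 -> lands@18:L; in-air after throw: [b5@12:L b1@14:L b2@15:R b3@16:L b4@18:L]
Beat 12 (L): throw ball5 h=1 -> lands@13:R; in-air after throw: [b5@13:R b1@14:L b2@15:R b3@16:L b4@18:L]
Beat 13 (R): throw ball5 h=6 -> lands@19:R; in-air after throw: [b1@14:L b2@15:R b3@16:L b4@18:L b5@19:R]
Beat 14 (L): throw ball1 h=6 -> lands@20:L; in-air after throw: [b2@15:R b3@16:L b4@18:L b5@19:R b1@20:L]
Beat 15 (R): throw ball2 h=7 -> lands@22:L; in-air after throw: [b3@16:L b4@18:L b5@19:R b1@20:L b2@22:L]
Beat 16 (L): throw ball3 h=1 -> lands@17:R; in-air after throw: [b3@17:R b4@18:L b5@19:R b1@20:L b2@22:L]
Ball 3: thrown@3 h=7 -> first land @10; rethrown@10 h=6 -> second land @16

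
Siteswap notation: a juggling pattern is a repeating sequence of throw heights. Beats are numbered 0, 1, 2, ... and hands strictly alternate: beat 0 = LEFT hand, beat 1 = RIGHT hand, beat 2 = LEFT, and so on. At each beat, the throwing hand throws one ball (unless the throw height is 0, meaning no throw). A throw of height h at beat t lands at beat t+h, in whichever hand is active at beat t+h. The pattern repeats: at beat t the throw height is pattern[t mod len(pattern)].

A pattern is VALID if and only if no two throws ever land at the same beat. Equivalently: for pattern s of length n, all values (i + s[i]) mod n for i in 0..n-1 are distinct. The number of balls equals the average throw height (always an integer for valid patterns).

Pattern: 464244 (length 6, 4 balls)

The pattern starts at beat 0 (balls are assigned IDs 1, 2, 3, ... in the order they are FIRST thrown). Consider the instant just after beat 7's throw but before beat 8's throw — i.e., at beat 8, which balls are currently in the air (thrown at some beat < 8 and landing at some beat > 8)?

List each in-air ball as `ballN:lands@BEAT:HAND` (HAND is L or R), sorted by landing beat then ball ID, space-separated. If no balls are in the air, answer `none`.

Answer: ball4:lands@9:R ball3:lands@10:L ball2:lands@13:R

Derivation:
Beat 0 (L): throw ball1 h=4 -> lands@4:L; in-air after throw: [b1@4:L]
Beat 1 (R): throw ball2 h=6 -> lands@7:R; in-air after throw: [b1@4:L b2@7:R]
Beat 2 (L): throw ball3 h=4 -> lands@6:L; in-air after throw: [b1@4:L b3@6:L b2@7:R]
Beat 3 (R): throw ball4 h=2 -> lands@5:R; in-air after throw: [b1@4:L b4@5:R b3@6:L b2@7:R]
Beat 4 (L): throw ball1 h=4 -> lands@8:L; in-air after throw: [b4@5:R b3@6:L b2@7:R b1@8:L]
Beat 5 (R): throw ball4 h=4 -> lands@9:R; in-air after throw: [b3@6:L b2@7:R b1@8:L b4@9:R]
Beat 6 (L): throw ball3 h=4 -> lands@10:L; in-air after throw: [b2@7:R b1@8:L b4@9:R b3@10:L]
Beat 7 (R): throw ball2 h=6 -> lands@13:R; in-air after throw: [b1@8:L b4@9:R b3@10:L b2@13:R]
Beat 8 (L): throw ball1 h=4 -> lands@12:L; in-air after throw: [b4@9:R b3@10:L b1@12:L b2@13:R]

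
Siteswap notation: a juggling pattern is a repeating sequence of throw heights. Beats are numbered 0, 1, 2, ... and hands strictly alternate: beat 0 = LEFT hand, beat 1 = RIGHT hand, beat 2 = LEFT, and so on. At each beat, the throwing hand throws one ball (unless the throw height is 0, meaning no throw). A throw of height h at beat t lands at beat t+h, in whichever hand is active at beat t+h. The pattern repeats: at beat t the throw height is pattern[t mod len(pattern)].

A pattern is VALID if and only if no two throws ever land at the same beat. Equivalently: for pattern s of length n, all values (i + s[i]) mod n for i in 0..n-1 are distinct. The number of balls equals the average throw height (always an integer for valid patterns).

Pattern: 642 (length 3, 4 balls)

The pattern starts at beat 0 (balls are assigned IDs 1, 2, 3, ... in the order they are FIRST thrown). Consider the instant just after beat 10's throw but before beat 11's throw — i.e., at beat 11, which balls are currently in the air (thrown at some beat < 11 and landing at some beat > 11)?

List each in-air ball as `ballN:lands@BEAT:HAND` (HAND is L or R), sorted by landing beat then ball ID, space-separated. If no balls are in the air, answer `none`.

Beat 0 (L): throw ball1 h=6 -> lands@6:L; in-air after throw: [b1@6:L]
Beat 1 (R): throw ball2 h=4 -> lands@5:R; in-air after throw: [b2@5:R b1@6:L]
Beat 2 (L): throw ball3 h=2 -> lands@4:L; in-air after throw: [b3@4:L b2@5:R b1@6:L]
Beat 3 (R): throw ball4 h=6 -> lands@9:R; in-air after throw: [b3@4:L b2@5:R b1@6:L b4@9:R]
Beat 4 (L): throw ball3 h=4 -> lands@8:L; in-air after throw: [b2@5:R b1@6:L b3@8:L b4@9:R]
Beat 5 (R): throw ball2 h=2 -> lands@7:R; in-air after throw: [b1@6:L b2@7:R b3@8:L b4@9:R]
Beat 6 (L): throw ball1 h=6 -> lands@12:L; in-air after throw: [b2@7:R b3@8:L b4@9:R b1@12:L]
Beat 7 (R): throw ball2 h=4 -> lands@11:R; in-air after throw: [b3@8:L b4@9:R b2@11:R b1@12:L]
Beat 8 (L): throw ball3 h=2 -> lands@10:L; in-air after throw: [b4@9:R b3@10:L b2@11:R b1@12:L]
Beat 9 (R): throw ball4 h=6 -> lands@15:R; in-air after throw: [b3@10:L b2@11:R b1@12:L b4@15:R]
Beat 10 (L): throw ball3 h=4 -> lands@14:L; in-air after throw: [b2@11:R b1@12:L b3@14:L b4@15:R]
Beat 11 (R): throw ball2 h=2 -> lands@13:R; in-air after throw: [b1@12:L b2@13:R b3@14:L b4@15:R]

Answer: ball1:lands@12:L ball3:lands@14:L ball4:lands@15:R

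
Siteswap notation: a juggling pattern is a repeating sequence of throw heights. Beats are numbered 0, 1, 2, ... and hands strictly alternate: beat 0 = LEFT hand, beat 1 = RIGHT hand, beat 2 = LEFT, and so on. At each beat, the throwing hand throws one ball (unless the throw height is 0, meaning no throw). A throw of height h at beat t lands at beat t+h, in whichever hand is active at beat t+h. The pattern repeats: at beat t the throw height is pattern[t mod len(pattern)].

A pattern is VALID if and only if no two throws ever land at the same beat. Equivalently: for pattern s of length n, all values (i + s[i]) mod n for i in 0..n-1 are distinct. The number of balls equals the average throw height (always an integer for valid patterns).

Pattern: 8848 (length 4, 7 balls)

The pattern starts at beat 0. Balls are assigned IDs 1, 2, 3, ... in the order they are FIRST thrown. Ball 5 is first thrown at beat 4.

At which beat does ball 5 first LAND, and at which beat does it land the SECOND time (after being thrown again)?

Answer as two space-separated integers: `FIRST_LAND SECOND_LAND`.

Beat 0 (L): throw ball1 h=8 -> lands@8:L; in-air after throw: [b1@8:L]
Beat 1 (R): throw ball2 h=8 -> lands@9:R; in-air after throw: [b1@8:L b2@9:R]
Beat 2 (L): throw ball3 h=4 -> lands@6:L; in-air after throw: [b3@6:L b1@8:L b2@9:R]
Beat 3 (R): throw ball4 h=8 -> lands@11:R; in-air after throw: [b3@6:L b1@8:L b2@9:R b4@11:R]
Beat 4 (L): throw ball5 h=8 -> lands@12:L; in-air after throw: [b3@6:L b1@8:L b2@9:R b4@11:R b5@12:L]
Beat 5 (R): throw ball6 h=8 -> lands@13:R; in-air after throw: [b3@6:L b1@8:L b2@9:R b4@11:R b5@12:L b6@13:R]
Beat 6 (L): throw ball3 h=4 -> lands@10:L; in-air after throw: [b1@8:L b2@9:R b3@10:L b4@11:R b5@12:L b6@13:R]
Beat 7 (R): throw ball7 h=8 -> lands@15:R; in-air after throw: [b1@8:L b2@9:R b3@10:L b4@11:R b5@12:L b6@13:R b7@15:R]
Beat 8 (L): throw ball1 h=8 -> lands@16:L; in-air after throw: [b2@9:R b3@10:L b4@11:R b5@12:L b6@13:R b7@15:R b1@16:L]
Beat 9 (R): throw ball2 h=8 -> lands@17:R; in-air after throw: [b3@10:L b4@11:R b5@12:L b6@13:R b7@15:R b1@16:L b2@17:R]
Beat 10 (L): throw ball3 h=4 -> lands@14:L; in-air after throw: [b4@11:R b5@12:L b6@13:R b3@14:L b7@15:R b1@16:L b2@17:R]
Beat 11 (R): throw ball4 h=8 -> lands@19:R; in-air after throw: [b5@12:L b6@13:R b3@14:L b7@15:R b1@16:L b2@17:R b4@19:R]
Beat 12 (L): throw ball5 h=8 -> lands@20:L; in-air after throw: [b6@13:R b3@14:L b7@15:R b1@16:L b2@17:R b4@19:R b5@20:L]
Beat 13 (R): throw ball6 h=8 -> lands@21:R; in-air after throw: [b3@14:L b7@15:R b1@16:L b2@17:R b4@19:R b5@20:L b6@21:R]
Beat 14 (L): throw ball3 h=4 -> lands@18:L; in-air after throw: [b7@15:R b1@16:L b2@17:R b3@18:L b4@19:R b5@20:L b6@21:R]
Beat 15 (R): throw ball7 h=8 -> lands@23:R; in-air after throw: [b1@16:L b2@17:R b3@18:L b4@19:R b5@20:L b6@21:R b7@23:R]
Beat 16 (L): throw ball1 h=8 -> lands@24:L; in-air after throw: [b2@17:R b3@18:L b4@19:R b5@20:L b6@21:R b7@23:R b1@24:L]
Beat 17 (R): throw ball2 h=8 -> lands@25:R; in-air after throw: [b3@18:L b4@19:R b5@20:L b6@21:R b7@23:R b1@24:L b2@25:R]
Beat 18 (L): throw ball3 h=4 -> lands@22:L; in-air after throw: [b4@19:R b5@20:L b6@21:R b3@22:L b7@23:R b1@24:L b2@25:R]
Beat 19 (R): throw ball4 h=8 -> lands@27:R; in-air after throw: [b5@20:L b6@21:R b3@22:L b7@23:R b1@24:L b2@25:R b4@27:R]
Beat 20 (L): throw ball5 h=8 -> lands@28:L; in-air after throw: [b6@21:R b3@22:L b7@23:R b1@24:L b2@25:R b4@27:R b5@28:L]
Ball 5: thrown@4 h=8 -> first land @12; rethrown@12 h=8 -> second land @20

Answer: 12 20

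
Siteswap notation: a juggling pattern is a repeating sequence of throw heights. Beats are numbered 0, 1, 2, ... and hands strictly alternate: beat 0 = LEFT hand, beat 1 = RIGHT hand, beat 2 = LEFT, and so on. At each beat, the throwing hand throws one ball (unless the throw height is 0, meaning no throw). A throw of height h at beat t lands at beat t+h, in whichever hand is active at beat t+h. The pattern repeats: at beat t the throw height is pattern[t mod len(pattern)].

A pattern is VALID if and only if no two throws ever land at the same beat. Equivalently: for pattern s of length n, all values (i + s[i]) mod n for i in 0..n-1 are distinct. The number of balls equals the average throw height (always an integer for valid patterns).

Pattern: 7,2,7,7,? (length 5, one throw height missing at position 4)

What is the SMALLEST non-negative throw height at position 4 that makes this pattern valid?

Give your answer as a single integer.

Answer: 2

Derivation:
i=0: (0 + 7) mod 5 = 2
i=1: (1 + 2) mod 5 = 3
i=2: (2 + 7) mod 5 = 4
i=3: (3 + 7) mod 5 = 0
i=4: s[i]=? (unknown)
Known residues: [0, 2, 3, 4]; need a permutation of 0..4, so missing residue r = 1
Need (4 + s) mod 5 = 1; smallest s = (1 - 4) mod 5 = 2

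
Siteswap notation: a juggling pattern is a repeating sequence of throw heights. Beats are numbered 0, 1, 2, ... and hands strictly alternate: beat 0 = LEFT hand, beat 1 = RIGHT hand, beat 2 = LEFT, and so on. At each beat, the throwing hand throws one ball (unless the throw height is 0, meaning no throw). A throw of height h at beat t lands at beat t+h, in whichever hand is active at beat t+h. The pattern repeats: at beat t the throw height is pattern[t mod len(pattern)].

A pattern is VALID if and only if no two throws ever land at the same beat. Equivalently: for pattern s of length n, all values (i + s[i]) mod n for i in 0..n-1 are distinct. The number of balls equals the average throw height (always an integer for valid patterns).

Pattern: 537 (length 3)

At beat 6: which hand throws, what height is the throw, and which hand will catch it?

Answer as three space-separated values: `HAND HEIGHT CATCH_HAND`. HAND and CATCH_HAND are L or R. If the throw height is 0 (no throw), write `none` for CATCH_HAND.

Answer: L 5 R

Derivation:
Beat 6: 6 mod 2 = 0, so hand = L
Throw height = pattern[6 mod 3] = pattern[0] = 5
Lands at beat 6+5=11, 11 mod 2 = 1, so catch hand = R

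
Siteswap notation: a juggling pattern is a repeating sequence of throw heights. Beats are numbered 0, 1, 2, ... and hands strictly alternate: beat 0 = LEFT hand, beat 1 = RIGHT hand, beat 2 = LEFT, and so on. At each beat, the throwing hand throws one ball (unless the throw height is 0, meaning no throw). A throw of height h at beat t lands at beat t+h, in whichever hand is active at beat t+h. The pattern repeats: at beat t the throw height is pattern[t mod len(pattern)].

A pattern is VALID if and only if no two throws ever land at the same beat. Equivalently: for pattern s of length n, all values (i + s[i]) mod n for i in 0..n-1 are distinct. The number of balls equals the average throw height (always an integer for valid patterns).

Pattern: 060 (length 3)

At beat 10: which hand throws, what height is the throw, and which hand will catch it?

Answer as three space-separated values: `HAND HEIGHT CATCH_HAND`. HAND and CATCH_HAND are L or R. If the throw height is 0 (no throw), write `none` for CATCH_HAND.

Beat 10: 10 mod 2 = 0, so hand = L
Throw height = pattern[10 mod 3] = pattern[1] = 6
Lands at beat 10+6=16, 16 mod 2 = 0, so catch hand = L

Answer: L 6 L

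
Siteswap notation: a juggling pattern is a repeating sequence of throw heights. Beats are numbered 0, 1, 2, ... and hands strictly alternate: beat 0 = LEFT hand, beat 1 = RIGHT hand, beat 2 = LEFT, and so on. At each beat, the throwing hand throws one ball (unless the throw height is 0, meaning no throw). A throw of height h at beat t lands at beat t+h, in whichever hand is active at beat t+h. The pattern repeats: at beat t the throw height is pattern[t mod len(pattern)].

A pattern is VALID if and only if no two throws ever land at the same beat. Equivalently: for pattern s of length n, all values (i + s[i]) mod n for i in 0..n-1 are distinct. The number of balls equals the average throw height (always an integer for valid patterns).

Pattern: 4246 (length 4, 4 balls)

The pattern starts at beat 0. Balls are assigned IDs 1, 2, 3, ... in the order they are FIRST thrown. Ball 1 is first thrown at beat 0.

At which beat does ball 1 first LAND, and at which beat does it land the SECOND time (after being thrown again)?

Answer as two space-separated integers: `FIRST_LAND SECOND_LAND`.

Answer: 4 8

Derivation:
Beat 0 (L): throw ball1 h=4 -> lands@4:L; in-air after throw: [b1@4:L]
Beat 1 (R): throw ball2 h=2 -> lands@3:R; in-air after throw: [b2@3:R b1@4:L]
Beat 2 (L): throw ball3 h=4 -> lands@6:L; in-air after throw: [b2@3:R b1@4:L b3@6:L]
Beat 3 (R): throw ball2 h=6 -> lands@9:R; in-air after throw: [b1@4:L b3@6:L b2@9:R]
Beat 4 (L): throw ball1 h=4 -> lands@8:L; in-air after throw: [b3@6:L b1@8:L b2@9:R]
Beat 5 (R): throw ball4 h=2 -> lands@7:R; in-air after throw: [b3@6:L b4@7:R b1@8:L b2@9:R]
Beat 6 (L): throw ball3 h=4 -> lands@10:L; in-air after throw: [b4@7:R b1@8:L b2@9:R b3@10:L]
Beat 7 (R): throw ball4 h=6 -> lands@13:R; in-air after throw: [b1@8:L b2@9:R b3@10:L b4@13:R]
Beat 8 (L): throw ball1 h=4 -> lands@12:L; in-air after throw: [b2@9:R b3@10:L b1@12:L b4@13:R]
Ball 1: thrown@0 h=4 -> first land @4; rethrown@4 h=4 -> second land @8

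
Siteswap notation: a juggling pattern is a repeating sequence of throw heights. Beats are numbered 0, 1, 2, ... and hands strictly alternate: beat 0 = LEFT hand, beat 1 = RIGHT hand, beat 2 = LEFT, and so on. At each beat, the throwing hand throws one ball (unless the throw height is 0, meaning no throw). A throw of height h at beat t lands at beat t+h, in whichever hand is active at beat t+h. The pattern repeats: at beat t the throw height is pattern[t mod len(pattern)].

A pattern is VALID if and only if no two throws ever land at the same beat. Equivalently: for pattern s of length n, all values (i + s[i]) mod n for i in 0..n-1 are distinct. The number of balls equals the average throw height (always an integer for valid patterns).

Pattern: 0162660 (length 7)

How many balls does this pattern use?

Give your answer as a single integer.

Pattern = [0, 1, 6, 2, 6, 6, 0], length n = 7
  position 0: throw height = 0, running sum = 0
  position 1: throw height = 1, running sum = 1
  position 2: throw height = 6, running sum = 7
  position 3: throw height = 2, running sum = 9
  position 4: throw height = 6, running sum = 15
  position 5: throw height = 6, running sum = 21
  position 6: throw height = 0, running sum = 21
Total sum = 21; balls = sum / n = 21 / 7 = 3

Answer: 3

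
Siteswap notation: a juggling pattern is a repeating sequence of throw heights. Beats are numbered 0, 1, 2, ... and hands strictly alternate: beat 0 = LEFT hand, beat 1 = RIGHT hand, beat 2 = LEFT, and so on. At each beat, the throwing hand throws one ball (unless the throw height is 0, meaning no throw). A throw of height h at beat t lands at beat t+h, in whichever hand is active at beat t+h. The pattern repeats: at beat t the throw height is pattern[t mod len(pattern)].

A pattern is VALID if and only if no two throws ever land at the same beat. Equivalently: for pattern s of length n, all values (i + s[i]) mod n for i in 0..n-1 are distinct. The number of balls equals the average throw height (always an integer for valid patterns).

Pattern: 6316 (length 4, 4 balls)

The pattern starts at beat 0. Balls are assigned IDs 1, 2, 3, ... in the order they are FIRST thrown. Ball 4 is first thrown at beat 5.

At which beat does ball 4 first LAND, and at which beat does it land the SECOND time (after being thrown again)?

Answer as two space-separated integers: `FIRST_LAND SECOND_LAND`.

Beat 0 (L): throw ball1 h=6 -> lands@6:L; in-air after throw: [b1@6:L]
Beat 1 (R): throw ball2 h=3 -> lands@4:L; in-air after throw: [b2@4:L b1@6:L]
Beat 2 (L): throw ball3 h=1 -> lands@3:R; in-air after throw: [b3@3:R b2@4:L b1@6:L]
Beat 3 (R): throw ball3 h=6 -> lands@9:R; in-air after throw: [b2@4:L b1@6:L b3@9:R]
Beat 4 (L): throw ball2 h=6 -> lands@10:L; in-air after throw: [b1@6:L b3@9:R b2@10:L]
Beat 5 (R): throw ball4 h=3 -> lands@8:L; in-air after throw: [b1@6:L b4@8:L b3@9:R b2@10:L]
Beat 6 (L): throw ball1 h=1 -> lands@7:R; in-air after throw: [b1@7:R b4@8:L b3@9:R b2@10:L]
Beat 7 (R): throw ball1 h=6 -> lands@13:R; in-air after throw: [b4@8:L b3@9:R b2@10:L b1@13:R]
Beat 8 (L): throw ball4 h=6 -> lands@14:L; in-air after throw: [b3@9:R b2@10:L b1@13:R b4@14:L]
Beat 9 (R): throw ball3 h=3 -> lands@12:L; in-air after throw: [b2@10:L b3@12:L b1@13:R b4@14:L]
Beat 10 (L): throw ball2 h=1 -> lands@11:R; in-air after throw: [b2@11:R b3@12:L b1@13:R b4@14:L]
Beat 11 (R): throw ball2 h=6 -> lands@17:R; in-air after throw: [b3@12:L b1@13:R b4@14:L b2@17:R]
Beat 12 (L): throw ball3 h=6 -> lands@18:L; in-air after throw: [b1@13:R b4@14:L b2@17:R b3@18:L]
Beat 13 (R): throw ball1 h=3 -> lands@16:L; in-air after throw: [b4@14:L b1@16:L b2@17:R b3@18:L]
Beat 14 (L): throw ball4 h=1 -> lands@15:R; in-air after throw: [b4@15:R b1@16:L b2@17:R b3@18:L]
Ball 4: thrown@5 h=3 -> first land @8; rethrown@8 h=6 -> second land @14

Answer: 8 14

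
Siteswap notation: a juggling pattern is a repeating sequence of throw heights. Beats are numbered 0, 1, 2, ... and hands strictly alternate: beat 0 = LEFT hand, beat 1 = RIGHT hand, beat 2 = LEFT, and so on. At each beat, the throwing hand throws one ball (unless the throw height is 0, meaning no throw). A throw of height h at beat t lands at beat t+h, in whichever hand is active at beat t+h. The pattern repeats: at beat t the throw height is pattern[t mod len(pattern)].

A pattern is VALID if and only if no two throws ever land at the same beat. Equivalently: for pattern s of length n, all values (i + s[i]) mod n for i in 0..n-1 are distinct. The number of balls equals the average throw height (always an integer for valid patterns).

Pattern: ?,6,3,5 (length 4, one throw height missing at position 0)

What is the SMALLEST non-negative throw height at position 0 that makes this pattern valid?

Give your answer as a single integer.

i=0: s[i]=? (unknown)
i=1: (1 + 6) mod 4 = 3
i=2: (2 + 3) mod 4 = 1
i=3: (3 + 5) mod 4 = 0
Known residues: [0, 1, 3]; need a permutation of 0..3, so missing residue r = 2
Need (0 + s) mod 4 = 2; smallest s = (2 - 0) mod 4 = 2

Answer: 2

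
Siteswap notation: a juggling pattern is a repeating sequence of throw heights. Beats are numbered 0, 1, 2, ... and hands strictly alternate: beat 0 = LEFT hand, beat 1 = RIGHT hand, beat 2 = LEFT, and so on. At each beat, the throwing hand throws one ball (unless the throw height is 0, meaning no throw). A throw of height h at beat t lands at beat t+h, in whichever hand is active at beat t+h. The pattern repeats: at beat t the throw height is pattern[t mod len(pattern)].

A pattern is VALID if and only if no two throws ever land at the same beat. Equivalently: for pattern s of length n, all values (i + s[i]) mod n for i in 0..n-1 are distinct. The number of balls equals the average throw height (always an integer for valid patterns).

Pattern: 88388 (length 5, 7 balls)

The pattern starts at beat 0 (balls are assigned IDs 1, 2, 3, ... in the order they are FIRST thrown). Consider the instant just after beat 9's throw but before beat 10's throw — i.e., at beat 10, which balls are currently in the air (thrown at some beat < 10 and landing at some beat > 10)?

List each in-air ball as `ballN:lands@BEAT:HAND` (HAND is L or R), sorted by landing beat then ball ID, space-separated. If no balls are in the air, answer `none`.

Answer: ball4:lands@11:R ball5:lands@12:L ball3:lands@13:R ball6:lands@14:L ball1:lands@16:L ball2:lands@17:R

Derivation:
Beat 0 (L): throw ball1 h=8 -> lands@8:L; in-air after throw: [b1@8:L]
Beat 1 (R): throw ball2 h=8 -> lands@9:R; in-air after throw: [b1@8:L b2@9:R]
Beat 2 (L): throw ball3 h=3 -> lands@5:R; in-air after throw: [b3@5:R b1@8:L b2@9:R]
Beat 3 (R): throw ball4 h=8 -> lands@11:R; in-air after throw: [b3@5:R b1@8:L b2@9:R b4@11:R]
Beat 4 (L): throw ball5 h=8 -> lands@12:L; in-air after throw: [b3@5:R b1@8:L b2@9:R b4@11:R b5@12:L]
Beat 5 (R): throw ball3 h=8 -> lands@13:R; in-air after throw: [b1@8:L b2@9:R b4@11:R b5@12:L b3@13:R]
Beat 6 (L): throw ball6 h=8 -> lands@14:L; in-air after throw: [b1@8:L b2@9:R b4@11:R b5@12:L b3@13:R b6@14:L]
Beat 7 (R): throw ball7 h=3 -> lands@10:L; in-air after throw: [b1@8:L b2@9:R b7@10:L b4@11:R b5@12:L b3@13:R b6@14:L]
Beat 8 (L): throw ball1 h=8 -> lands@16:L; in-air after throw: [b2@9:R b7@10:L b4@11:R b5@12:L b3@13:R b6@14:L b1@16:L]
Beat 9 (R): throw ball2 h=8 -> lands@17:R; in-air after throw: [b7@10:L b4@11:R b5@12:L b3@13:R b6@14:L b1@16:L b2@17:R]
Beat 10 (L): throw ball7 h=8 -> lands@18:L; in-air after throw: [b4@11:R b5@12:L b3@13:R b6@14:L b1@16:L b2@17:R b7@18:L]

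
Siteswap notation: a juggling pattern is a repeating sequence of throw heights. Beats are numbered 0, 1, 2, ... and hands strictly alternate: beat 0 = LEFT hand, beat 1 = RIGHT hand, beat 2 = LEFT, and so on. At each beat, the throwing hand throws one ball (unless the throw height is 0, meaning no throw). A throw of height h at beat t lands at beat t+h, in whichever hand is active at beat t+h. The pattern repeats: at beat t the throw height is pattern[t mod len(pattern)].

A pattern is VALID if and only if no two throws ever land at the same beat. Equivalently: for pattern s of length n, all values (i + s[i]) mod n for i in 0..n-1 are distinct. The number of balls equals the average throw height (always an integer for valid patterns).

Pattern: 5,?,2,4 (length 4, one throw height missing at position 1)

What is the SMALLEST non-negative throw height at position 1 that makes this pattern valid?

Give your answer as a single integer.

i=0: (0 + 5) mod 4 = 1
i=1: s[i]=? (unknown)
i=2: (2 + 2) mod 4 = 0
i=3: (3 + 4) mod 4 = 3
Known residues: [0, 1, 3]; need a permutation of 0..3, so missing residue r = 2
Need (1 + s) mod 4 = 2; smallest s = (2 - 1) mod 4 = 1

Answer: 1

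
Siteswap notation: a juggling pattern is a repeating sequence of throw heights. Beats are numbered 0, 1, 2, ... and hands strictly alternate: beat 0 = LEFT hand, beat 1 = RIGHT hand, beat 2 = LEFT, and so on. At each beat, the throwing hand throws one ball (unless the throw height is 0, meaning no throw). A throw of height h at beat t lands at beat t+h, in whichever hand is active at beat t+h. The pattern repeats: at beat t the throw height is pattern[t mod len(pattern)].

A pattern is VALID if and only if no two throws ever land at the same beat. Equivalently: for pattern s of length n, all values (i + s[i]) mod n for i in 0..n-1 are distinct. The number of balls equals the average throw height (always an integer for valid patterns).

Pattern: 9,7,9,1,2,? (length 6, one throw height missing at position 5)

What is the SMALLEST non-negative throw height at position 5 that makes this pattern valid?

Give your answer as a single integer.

Answer: 2

Derivation:
i=0: (0 + 9) mod 6 = 3
i=1: (1 + 7) mod 6 = 2
i=2: (2 + 9) mod 6 = 5
i=3: (3 + 1) mod 6 = 4
i=4: (4 + 2) mod 6 = 0
i=5: s[i]=? (unknown)
Known residues: [0, 2, 3, 4, 5]; need a permutation of 0..5, so missing residue r = 1
Need (5 + s) mod 6 = 1; smallest s = (1 - 5) mod 6 = 2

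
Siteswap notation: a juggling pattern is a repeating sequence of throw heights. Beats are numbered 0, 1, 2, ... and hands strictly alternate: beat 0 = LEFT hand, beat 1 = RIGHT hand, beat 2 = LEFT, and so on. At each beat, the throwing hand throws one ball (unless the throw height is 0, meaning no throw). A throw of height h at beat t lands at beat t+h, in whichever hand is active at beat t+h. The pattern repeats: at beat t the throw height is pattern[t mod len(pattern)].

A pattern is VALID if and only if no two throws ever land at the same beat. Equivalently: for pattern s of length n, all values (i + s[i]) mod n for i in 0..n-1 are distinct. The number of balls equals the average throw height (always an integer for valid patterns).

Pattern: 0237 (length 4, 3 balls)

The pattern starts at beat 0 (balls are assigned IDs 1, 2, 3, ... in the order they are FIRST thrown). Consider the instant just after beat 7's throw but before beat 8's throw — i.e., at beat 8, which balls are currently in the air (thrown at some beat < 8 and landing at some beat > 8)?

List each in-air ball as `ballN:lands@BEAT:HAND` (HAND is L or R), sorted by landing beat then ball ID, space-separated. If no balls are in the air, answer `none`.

Beat 1 (R): throw ball1 h=2 -> lands@3:R; in-air after throw: [b1@3:R]
Beat 2 (L): throw ball2 h=3 -> lands@5:R; in-air after throw: [b1@3:R b2@5:R]
Beat 3 (R): throw ball1 h=7 -> lands@10:L; in-air after throw: [b2@5:R b1@10:L]
Beat 5 (R): throw ball2 h=2 -> lands@7:R; in-air after throw: [b2@7:R b1@10:L]
Beat 6 (L): throw ball3 h=3 -> lands@9:R; in-air after throw: [b2@7:R b3@9:R b1@10:L]
Beat 7 (R): throw ball2 h=7 -> lands@14:L; in-air after throw: [b3@9:R b1@10:L b2@14:L]

Answer: ball3:lands@9:R ball1:lands@10:L ball2:lands@14:L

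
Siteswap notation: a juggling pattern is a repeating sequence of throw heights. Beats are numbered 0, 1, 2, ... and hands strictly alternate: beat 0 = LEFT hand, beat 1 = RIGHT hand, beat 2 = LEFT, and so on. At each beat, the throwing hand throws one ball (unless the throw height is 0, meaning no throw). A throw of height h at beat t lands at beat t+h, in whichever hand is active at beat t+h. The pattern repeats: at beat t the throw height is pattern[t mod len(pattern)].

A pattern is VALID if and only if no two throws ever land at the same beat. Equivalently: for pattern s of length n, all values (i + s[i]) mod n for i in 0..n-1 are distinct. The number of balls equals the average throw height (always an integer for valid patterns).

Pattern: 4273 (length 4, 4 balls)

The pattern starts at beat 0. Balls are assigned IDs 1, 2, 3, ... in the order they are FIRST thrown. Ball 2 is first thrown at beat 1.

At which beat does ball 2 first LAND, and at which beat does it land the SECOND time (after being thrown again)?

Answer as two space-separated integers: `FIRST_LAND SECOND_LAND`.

Answer: 3 6

Derivation:
Beat 0 (L): throw ball1 h=4 -> lands@4:L; in-air after throw: [b1@4:L]
Beat 1 (R): throw ball2 h=2 -> lands@3:R; in-air after throw: [b2@3:R b1@4:L]
Beat 2 (L): throw ball3 h=7 -> lands@9:R; in-air after throw: [b2@3:R b1@4:L b3@9:R]
Beat 3 (R): throw ball2 h=3 -> lands@6:L; in-air after throw: [b1@4:L b2@6:L b3@9:R]
Beat 4 (L): throw ball1 h=4 -> lands@8:L; in-air after throw: [b2@6:L b1@8:L b3@9:R]
Beat 5 (R): throw ball4 h=2 -> lands@7:R; in-air after throw: [b2@6:L b4@7:R b1@8:L b3@9:R]
Beat 6 (L): throw ball2 h=7 -> lands@13:R; in-air after throw: [b4@7:R b1@8:L b3@9:R b2@13:R]
Ball 2: thrown@1 h=2 -> first land @3; rethrown@3 h=3 -> second land @6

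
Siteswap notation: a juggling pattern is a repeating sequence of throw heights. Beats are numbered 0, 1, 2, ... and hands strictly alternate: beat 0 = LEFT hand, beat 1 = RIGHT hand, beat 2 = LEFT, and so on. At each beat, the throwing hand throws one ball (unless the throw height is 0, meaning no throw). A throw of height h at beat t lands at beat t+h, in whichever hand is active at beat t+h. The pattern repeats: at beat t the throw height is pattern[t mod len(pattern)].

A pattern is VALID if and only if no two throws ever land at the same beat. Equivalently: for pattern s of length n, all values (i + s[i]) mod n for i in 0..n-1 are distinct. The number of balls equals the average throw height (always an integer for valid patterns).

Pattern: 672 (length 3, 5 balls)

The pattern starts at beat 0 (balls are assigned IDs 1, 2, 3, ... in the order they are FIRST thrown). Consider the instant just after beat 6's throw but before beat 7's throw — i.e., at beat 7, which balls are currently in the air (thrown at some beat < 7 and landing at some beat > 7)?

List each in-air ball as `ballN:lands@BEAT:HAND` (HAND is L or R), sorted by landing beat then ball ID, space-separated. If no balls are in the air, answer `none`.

Beat 0 (L): throw ball1 h=6 -> lands@6:L; in-air after throw: [b1@6:L]
Beat 1 (R): throw ball2 h=7 -> lands@8:L; in-air after throw: [b1@6:L b2@8:L]
Beat 2 (L): throw ball3 h=2 -> lands@4:L; in-air after throw: [b3@4:L b1@6:L b2@8:L]
Beat 3 (R): throw ball4 h=6 -> lands@9:R; in-air after throw: [b3@4:L b1@6:L b2@8:L b4@9:R]
Beat 4 (L): throw ball3 h=7 -> lands@11:R; in-air after throw: [b1@6:L b2@8:L b4@9:R b3@11:R]
Beat 5 (R): throw ball5 h=2 -> lands@7:R; in-air after throw: [b1@6:L b5@7:R b2@8:L b4@9:R b3@11:R]
Beat 6 (L): throw ball1 h=6 -> lands@12:L; in-air after throw: [b5@7:R b2@8:L b4@9:R b3@11:R b1@12:L]
Beat 7 (R): throw ball5 h=7 -> lands@14:L; in-air after throw: [b2@8:L b4@9:R b3@11:R b1@12:L b5@14:L]

Answer: ball2:lands@8:L ball4:lands@9:R ball3:lands@11:R ball1:lands@12:L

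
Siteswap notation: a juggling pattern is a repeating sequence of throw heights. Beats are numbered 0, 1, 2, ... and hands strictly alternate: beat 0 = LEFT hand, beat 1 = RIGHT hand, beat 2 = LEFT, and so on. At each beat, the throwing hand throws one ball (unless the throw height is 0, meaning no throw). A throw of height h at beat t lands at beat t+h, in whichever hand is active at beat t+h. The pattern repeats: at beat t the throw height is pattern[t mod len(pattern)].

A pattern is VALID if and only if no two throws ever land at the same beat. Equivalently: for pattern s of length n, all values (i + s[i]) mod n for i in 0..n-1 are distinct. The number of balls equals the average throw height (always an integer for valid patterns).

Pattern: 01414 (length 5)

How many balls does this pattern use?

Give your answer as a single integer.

Answer: 2

Derivation:
Pattern = [0, 1, 4, 1, 4], length n = 5
  position 0: throw height = 0, running sum = 0
  position 1: throw height = 1, running sum = 1
  position 2: throw height = 4, running sum = 5
  position 3: throw height = 1, running sum = 6
  position 4: throw height = 4, running sum = 10
Total sum = 10; balls = sum / n = 10 / 5 = 2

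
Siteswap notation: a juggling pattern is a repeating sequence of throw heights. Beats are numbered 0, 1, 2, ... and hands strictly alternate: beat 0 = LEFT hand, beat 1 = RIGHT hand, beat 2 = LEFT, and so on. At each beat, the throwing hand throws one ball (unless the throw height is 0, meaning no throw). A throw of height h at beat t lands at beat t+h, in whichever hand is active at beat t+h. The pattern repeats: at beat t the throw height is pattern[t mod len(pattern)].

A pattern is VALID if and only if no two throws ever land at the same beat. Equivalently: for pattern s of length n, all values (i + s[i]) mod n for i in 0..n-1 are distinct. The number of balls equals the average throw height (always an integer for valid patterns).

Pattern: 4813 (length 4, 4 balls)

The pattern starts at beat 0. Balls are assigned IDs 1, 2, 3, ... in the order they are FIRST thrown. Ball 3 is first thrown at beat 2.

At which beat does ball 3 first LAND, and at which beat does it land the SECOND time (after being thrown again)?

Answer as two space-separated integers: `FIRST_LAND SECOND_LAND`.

Answer: 3 6

Derivation:
Beat 0 (L): throw ball1 h=4 -> lands@4:L; in-air after throw: [b1@4:L]
Beat 1 (R): throw ball2 h=8 -> lands@9:R; in-air after throw: [b1@4:L b2@9:R]
Beat 2 (L): throw ball3 h=1 -> lands@3:R; in-air after throw: [b3@3:R b1@4:L b2@9:R]
Beat 3 (R): throw ball3 h=3 -> lands@6:L; in-air after throw: [b1@4:L b3@6:L b2@9:R]
Beat 4 (L): throw ball1 h=4 -> lands@8:L; in-air after throw: [b3@6:L b1@8:L b2@9:R]
Beat 5 (R): throw ball4 h=8 -> lands@13:R; in-air after throw: [b3@6:L b1@8:L b2@9:R b4@13:R]
Beat 6 (L): throw ball3 h=1 -> lands@7:R; in-air after throw: [b3@7:R b1@8:L b2@9:R b4@13:R]
Ball 3: thrown@2 h=1 -> first land @3; rethrown@3 h=3 -> second land @6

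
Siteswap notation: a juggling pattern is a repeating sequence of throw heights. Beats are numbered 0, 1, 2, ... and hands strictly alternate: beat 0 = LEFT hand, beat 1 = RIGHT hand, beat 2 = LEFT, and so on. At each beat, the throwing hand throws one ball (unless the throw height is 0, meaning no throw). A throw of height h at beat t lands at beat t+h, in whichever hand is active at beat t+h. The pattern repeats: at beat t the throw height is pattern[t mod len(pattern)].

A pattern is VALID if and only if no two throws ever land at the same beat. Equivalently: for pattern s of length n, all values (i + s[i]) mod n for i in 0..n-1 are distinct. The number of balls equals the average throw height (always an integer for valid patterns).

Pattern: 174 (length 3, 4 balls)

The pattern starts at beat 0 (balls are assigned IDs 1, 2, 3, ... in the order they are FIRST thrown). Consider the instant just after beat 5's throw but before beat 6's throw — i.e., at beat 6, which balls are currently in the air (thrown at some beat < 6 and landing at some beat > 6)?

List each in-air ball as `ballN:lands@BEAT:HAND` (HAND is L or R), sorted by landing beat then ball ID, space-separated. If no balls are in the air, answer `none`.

Beat 0 (L): throw ball1 h=1 -> lands@1:R; in-air after throw: [b1@1:R]
Beat 1 (R): throw ball1 h=7 -> lands@8:L; in-air after throw: [b1@8:L]
Beat 2 (L): throw ball2 h=4 -> lands@6:L; in-air after throw: [b2@6:L b1@8:L]
Beat 3 (R): throw ball3 h=1 -> lands@4:L; in-air after throw: [b3@4:L b2@6:L b1@8:L]
Beat 4 (L): throw ball3 h=7 -> lands@11:R; in-air after throw: [b2@6:L b1@8:L b3@11:R]
Beat 5 (R): throw ball4 h=4 -> lands@9:R; in-air after throw: [b2@6:L b1@8:L b4@9:R b3@11:R]
Beat 6 (L): throw ball2 h=1 -> lands@7:R; in-air after throw: [b2@7:R b1@8:L b4@9:R b3@11:R]

Answer: ball1:lands@8:L ball4:lands@9:R ball3:lands@11:R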